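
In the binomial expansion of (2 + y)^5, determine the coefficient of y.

80

The general term is C(5,j)·(2)^j·(y)^(5-j); the y^1 term has j = 4.
C(5,4) = 5.
Coefficient = C(5,4) · 2^4 = 5 · 16 = 80.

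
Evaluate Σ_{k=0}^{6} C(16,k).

1 + 16 + 120 + 560 + 1820 + 4368 + 8008 = 14893.

14893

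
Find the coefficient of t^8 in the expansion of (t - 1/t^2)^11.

General term: C(11,j)·(t)^j·(-1/t^2)^(11-j), with t-exponent 1j − 2(11−j) = 3j − 22.
Set 3j − 22 = 8: j = 10.
C(11,10) = 11; 1^10 = 1; (-1)^1 = -1.
Coefficient = 11 · 1 · (-1) = -11.

-11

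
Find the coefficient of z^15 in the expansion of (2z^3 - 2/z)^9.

General term: C(9,j)·(2z^3)^j·(-2/z)^(9-j), with z-exponent 3j − 1(9−j) = 4j − 9.
Set 4j − 9 = 15: j = 6.
C(9,6) = 84; 2^6 = 64; (-2)^3 = -8.
Coefficient = 84 · 64 · (-8) = -43008.

-43008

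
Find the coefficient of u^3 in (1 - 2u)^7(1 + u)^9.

Coefficient of u^3 = Σ_{j} C(7,j)·(-2)^j·C(9,3-j)·1^(3-j) for j from 0 to 3.
= 84 + (-504) + 756 + (-280) = 56.

56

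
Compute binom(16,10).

C(16,10) = C(16,6) by symmetry.
C(16,6) = (16·15·14·13·12·11) / 6! = 5765760 / 720 = 8008.

8008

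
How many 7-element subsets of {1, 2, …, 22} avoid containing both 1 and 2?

155040

All 7-subsets: C(22,7) = 170544. Those containing both fixed elements: C(20,5) = 15504.
170544 − 15504 = 155040.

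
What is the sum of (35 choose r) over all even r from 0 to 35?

17179869184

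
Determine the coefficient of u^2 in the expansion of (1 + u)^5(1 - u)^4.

-4

Coefficient of u^2 = Σ_{j} C(5,j)·1^j·C(4,2-j)·(-1)^(2-j) for j from 0 to 2.
= 6 + (-20) + 10 = -4.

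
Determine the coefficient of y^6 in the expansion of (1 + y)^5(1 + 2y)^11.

170610

Coefficient of y^6 = Σ_{j} C(5,j)·1^j·C(11,6-j)·2^(6-j) for j from 0 to 5.
= 29568 + 73920 + 52800 + 13200 + 1100 + 22 = 170610.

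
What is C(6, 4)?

15

C(6,4) = C(6,2) by symmetry.
C(6,2) = (6·5) / 2! = 30 / 2 = 15.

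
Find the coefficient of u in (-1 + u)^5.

5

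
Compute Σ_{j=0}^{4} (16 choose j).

1 + 16 + 120 + 560 + 1820 = 2517.

2517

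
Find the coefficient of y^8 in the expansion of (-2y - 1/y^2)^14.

372736

General term: C(14,j)·(-2y)^j·(-1/y^2)^(14-j), with y-exponent 1j − 2(14−j) = 3j − 28.
Set 3j − 28 = 8: j = 12.
C(14,12) = 91; (-2)^12 = 4096; (-1)^2 = 1.
Coefficient = 91 · 4096 · 1 = 372736.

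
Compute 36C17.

8597496600

C(36,17) = (36·35·34·33·32·31·30·29·28·27·26·25·24·23·22·21·20) / 17! = 3058021453718104473600000 / 355687428096000 = 8597496600.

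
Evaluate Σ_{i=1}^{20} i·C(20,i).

Differentiating (1+x)^20 and setting x=1: Σ i·C(20,i) = 20·2^19 = 10485760.

10485760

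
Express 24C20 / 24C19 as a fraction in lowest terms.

1/4

C(n,k+1)/C(n,k) = (n−k)/(k+1) = (24−19)/(19+1) = 5/20 = 1/4.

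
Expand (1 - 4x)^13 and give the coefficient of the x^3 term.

-18304

The general term is C(13,j)·(1)^j·(-4x)^(13-j); the x^3 term has j = 10.
C(13,10) = 286.
Coefficient = C(13,10) · (-4)^3 = 286 · (-64) = -18304.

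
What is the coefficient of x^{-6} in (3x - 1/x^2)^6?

135

General term: C(6,j)·(3x)^j·(-1/x^2)^(6-j), with x-exponent 1j − 2(6−j) = 3j − 12.
Set 3j − 12 = -6: j = 2.
C(6,2) = 15; 3^2 = 9; (-1)^4 = 1.
Coefficient = 15 · 9 · 1 = 135.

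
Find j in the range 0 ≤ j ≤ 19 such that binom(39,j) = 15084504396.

C(39,j) increases on 0 ≤ j ≤ 19. C(39,13) = 8122425444 and C(39,14) = 15084504396, so j = 14.

14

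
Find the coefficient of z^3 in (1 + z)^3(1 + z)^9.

(1 + z)^3(1 + z)^9 = (1 + z)^12, so the coefficient of z^3 is C(12,3)·1^3 = 220·1 = 220.

220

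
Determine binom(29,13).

67863915

C(29,13) = (29·28·27·26·25·24·23·22·21·20·19·18·17) / 13! = 422590010274432000 / 6227020800 = 67863915.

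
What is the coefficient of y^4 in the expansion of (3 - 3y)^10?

The general term is C(10,j)·(3)^j·(-3y)^(10-j); the y^4 term has j = 6.
C(10,6) = 210.
Coefficient = C(10,6) · 3^6 · (-3)^4 = 210 · 729 · 81 = 12400290.

12400290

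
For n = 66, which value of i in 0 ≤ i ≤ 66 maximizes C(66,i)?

C(66,i) is maximized at i = 66/2 = 33.

33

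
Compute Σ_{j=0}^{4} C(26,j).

17902

1 + 26 + 325 + 2600 + 14950 = 17902.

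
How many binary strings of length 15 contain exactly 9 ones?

5005

Choose the 9 positions: C(15,9) = 5005.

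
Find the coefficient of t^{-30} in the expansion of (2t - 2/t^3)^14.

General term: C(14,j)·(2t)^j·(-2/t^3)^(14-j), with t-exponent 1j − 3(14−j) = 4j − 42.
Set 4j − 42 = -30: j = 3.
C(14,3) = 364; 2^3 = 8; (-2)^11 = -2048.
Coefficient = 364 · 8 · (-2048) = -5963776.

-5963776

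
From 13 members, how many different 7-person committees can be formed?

1716

This is C(13,7) = 1716.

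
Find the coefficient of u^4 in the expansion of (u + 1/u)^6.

6

General term: C(6,j)·(u)^j·(1/u)^(6-j), with u-exponent 1j − 1(6−j) = 2j − 6.
Set 2j − 6 = 4: j = 5.
C(6,5) = 6; 1^5 = 1; 1^1 = 1.
Coefficient = 6 · 1 · 1 = 6.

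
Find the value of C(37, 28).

124403620

C(37,28) = C(37,9) by symmetry.
C(37,9) = (37·36·35·34·33·32·31·30·29) / 9! = 45143585625600 / 362880 = 124403620.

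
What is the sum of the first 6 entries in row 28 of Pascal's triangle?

1 + 28 + 378 + 3276 + 20475 + 98280 = 122438.

122438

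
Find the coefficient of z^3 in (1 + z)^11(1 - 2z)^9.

Coefficient of z^3 = Σ_{j} C(11,j)·1^j·C(9,3-j)·(-2)^(3-j) for j from 0 to 3.
= (-672) + 1584 + (-990) + 165 = 87.

87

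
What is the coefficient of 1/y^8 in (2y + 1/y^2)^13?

109824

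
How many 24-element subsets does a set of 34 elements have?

131128140

C(34,24) = C(34,10) by symmetry.
C(34,10) = (34·33·32·31·30·29·28·27·26·25) / 10! = 475837794432000 / 3628800 = 131128140.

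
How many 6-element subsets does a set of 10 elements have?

210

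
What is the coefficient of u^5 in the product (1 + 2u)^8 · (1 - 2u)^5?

Coefficient of u^5 = Σ_{j} C(8,j)·2^j·C(5,5-j)·(-2)^(5-j) for j from 0 to 5.
= (-32) + 1280 + (-8960) + 17920 + (-11200) + 1792 = 800.

800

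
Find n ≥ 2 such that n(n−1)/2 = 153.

n(n−1)/2 = 153 ⇒ n(n−1) = 306. Since 18·17 = 306, n = 18.

18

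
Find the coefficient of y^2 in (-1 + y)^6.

15

The general term is C(6,j)·(-1)^j·(y)^(6-j); the y^2 term has j = 4.
C(6,4) = 15.
Coefficient = C(6,4) = 15.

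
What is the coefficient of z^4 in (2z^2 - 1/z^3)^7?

General term: C(7,j)·(2z^2)^j·(-1/z^3)^(7-j), with z-exponent 2j − 3(7−j) = 5j − 21.
Set 5j − 21 = 4: j = 5.
C(7,5) = 21; 2^5 = 32; (-1)^2 = 1.
Coefficient = 21 · 32 · 1 = 672.

672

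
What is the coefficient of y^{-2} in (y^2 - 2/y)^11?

42240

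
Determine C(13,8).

C(13,8) = C(13,5) by symmetry.
C(13,5) = (13·12·11·10·9) / 5! = 154440 / 120 = 1287.

1287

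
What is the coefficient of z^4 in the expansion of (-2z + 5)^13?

22343750000

The general term is C(13,j)·(-2z)^j·(5)^(13-j); the z^4 term has j = 4.
C(13,4) = 715.
Coefficient = C(13,4) · (-2)^4 · 5^9 = 715 · 16 · 1953125 = 22343750000.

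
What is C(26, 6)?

230230

C(26,6) = (26·25·24·23·22·21) / 6! = 165765600 / 720 = 230230.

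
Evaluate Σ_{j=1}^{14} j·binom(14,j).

114688

Differentiating (1+x)^14 and setting x=1: Σ j·C(14,j) = 14·2^13 = 114688.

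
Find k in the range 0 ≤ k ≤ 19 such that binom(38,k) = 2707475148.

12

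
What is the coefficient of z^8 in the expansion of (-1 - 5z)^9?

The general term is C(9,j)·(-1)^j·(-5z)^(9-j); the z^8 term has j = 1.
C(9,1) = 9.
Coefficient = C(9,1) · (-1)^1 · (-5)^8 = 9 · (-1) · 390625 = -3515625.

-3515625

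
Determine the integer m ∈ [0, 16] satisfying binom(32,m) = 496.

C(32,m) increases on 0 ≤ m ≤ 16. C(32,1) = 32 and C(32,2) = 496, so m = 2.

2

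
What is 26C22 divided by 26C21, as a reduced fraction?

C(n,k+1)/C(n,k) = (n−k)/(k+1) = (26−21)/(21+1) = 5/22.

5/22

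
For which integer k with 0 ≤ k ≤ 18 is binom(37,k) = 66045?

4

C(37,k) increases on 0 ≤ k ≤ 18. C(37,3) = 7770 and C(37,4) = 66045, so k = 4.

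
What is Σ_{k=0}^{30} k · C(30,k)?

Differentiating (1+x)^30 and setting x=1: Σ k·C(30,k) = 30·2^29 = 16106127360.

16106127360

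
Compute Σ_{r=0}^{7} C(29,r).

1 + 29 + 406 + 3654 + 23751 + 118755 + 475020 + 1560780 = 2182396.

2182396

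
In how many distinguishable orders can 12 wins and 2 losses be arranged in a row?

Choose positions for the wins: C(14,12) = 91.

91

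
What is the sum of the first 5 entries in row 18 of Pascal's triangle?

4048

1 + 18 + 153 + 816 + 3060 = 4048.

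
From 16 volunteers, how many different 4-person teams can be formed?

This is C(16,4) = 1820.

1820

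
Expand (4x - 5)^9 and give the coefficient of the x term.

The general term is C(9,j)·(4x)^j·(-5)^(9-j); the x^1 term has j = 1.
C(9,1) = 9.
Coefficient = C(9,1) · 4^1 · (-5)^8 = 9 · 4 · 390625 = 14062500.

14062500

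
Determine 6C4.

C(6,4) = C(6,2) by symmetry.
C(6,2) = (6·5) / 2! = 30 / 2 = 15.

15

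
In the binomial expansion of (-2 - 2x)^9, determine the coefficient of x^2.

-18432

The general term is C(9,j)·(-2)^j·(-2x)^(9-j); the x^2 term has j = 7.
C(9,7) = 36.
Coefficient = C(9,7) · (-2)^7 · (-2)^2 = 36 · (-128) · 4 = -18432.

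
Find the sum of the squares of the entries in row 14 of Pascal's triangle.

By Vandermonde's identity, Σ C(14,k)² = C(28,14) = 40116600.

40116600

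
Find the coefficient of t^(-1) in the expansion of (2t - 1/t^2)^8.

-1792

General term: C(8,j)·(2t)^j·(-1/t^2)^(8-j), with t-exponent 1j − 2(8−j) = 3j − 16.
Set 3j − 16 = -1: j = 5.
C(8,5) = 56; 2^5 = 32; (-1)^3 = -1.
Coefficient = 56 · 32 · (-1) = -1792.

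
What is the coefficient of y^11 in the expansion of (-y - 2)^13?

-312

The general term is C(13,j)·(-y)^j·(-2)^(13-j); the y^11 term has j = 11.
C(13,11) = 78.
Coefficient = C(13,11) · (-1)^11 · (-2)^2 = 78 · (-1) · 4 = -312.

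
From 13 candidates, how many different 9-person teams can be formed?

This is C(13,9) = 715.

715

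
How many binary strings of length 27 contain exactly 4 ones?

17550

Choose the 4 positions: C(27,4) = 17550.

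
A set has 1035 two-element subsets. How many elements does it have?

46

n(n−1)/2 = 1035 ⇒ n(n−1) = 2070. Since 46·45 = 2070, n = 46.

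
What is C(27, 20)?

888030

C(27,20) = C(27,7) by symmetry.
C(27,7) = (27·26·25·24·23·22·21) / 7! = 4475671200 / 5040 = 888030.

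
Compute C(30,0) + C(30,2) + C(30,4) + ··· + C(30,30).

536870912

Half of (1+1)^30 + (1−1)^30 gives the even-index sum: 2^29 = 536870912.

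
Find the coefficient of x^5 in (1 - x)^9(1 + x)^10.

Coefficient of x^5 = Σ_{j} C(9,j)·(-1)^j·C(10,5-j)·1^(5-j) for j from 0 to 5.
= 252 + (-1890) + 4320 + (-3780) + 1260 + (-126) = 36.

36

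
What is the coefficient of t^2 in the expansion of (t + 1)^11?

The general term is C(11,j)·(t)^j·(1)^(11-j); the t^2 term has j = 2.
C(11,2) = 55.
Coefficient = C(11,2) = 55.

55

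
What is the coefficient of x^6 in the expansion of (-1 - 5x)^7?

The general term is C(7,j)·(-1)^j·(-5x)^(7-j); the x^6 term has j = 1.
C(7,1) = 7.
Coefficient = C(7,1) · (-1)^1 · (-5)^6 = 7 · (-1) · 15625 = -109375.

-109375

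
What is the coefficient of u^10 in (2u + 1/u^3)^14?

General term: C(14,j)·(2u)^j·(1/u^3)^(14-j), with u-exponent 1j − 3(14−j) = 4j − 42.
Set 4j − 42 = 10: j = 13.
C(14,13) = 14; 2^13 = 8192; 1^1 = 1.
Coefficient = 14 · 8192 · 1 = 114688.

114688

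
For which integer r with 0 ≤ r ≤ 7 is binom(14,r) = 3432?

7

C(14,r) increases on 0 ≤ r ≤ 7. C(14,6) = 3003 and C(14,7) = 3432, so r = 7.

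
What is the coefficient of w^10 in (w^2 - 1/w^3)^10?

45

General term: C(10,j)·(w^2)^j·(-1/w^3)^(10-j), with w-exponent 2j − 3(10−j) = 5j − 30.
Set 5j − 30 = 10: j = 8.
C(10,8) = 45; 1^8 = 1; (-1)^2 = 1.
Coefficient = 45 · 1 · 1 = 45.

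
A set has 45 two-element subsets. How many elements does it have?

n(n−1)/2 = 45 ⇒ n(n−1) = 90. Since 10·9 = 90, n = 10.

10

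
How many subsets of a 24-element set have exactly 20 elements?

10626

Choose the 20 positions: C(24,20) = 10626.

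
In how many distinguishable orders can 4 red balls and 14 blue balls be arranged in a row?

Choose positions for the red balls: C(18,4) = 3060.

3060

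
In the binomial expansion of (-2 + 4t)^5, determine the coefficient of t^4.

The general term is C(5,j)·(-2)^j·(4t)^(5-j); the t^4 term has j = 1.
C(5,1) = 5.
Coefficient = C(5,1) · (-2)^1 · 4^4 = 5 · (-2) · 256 = -2560.

-2560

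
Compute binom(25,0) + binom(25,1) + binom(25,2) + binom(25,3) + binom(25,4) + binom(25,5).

1 + 25 + 300 + 2300 + 12650 + 53130 = 68406.

68406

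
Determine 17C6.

12376

C(17,6) = (17·16·15·14·13·12) / 6! = 8910720 / 720 = 12376.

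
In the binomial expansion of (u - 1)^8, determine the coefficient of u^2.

28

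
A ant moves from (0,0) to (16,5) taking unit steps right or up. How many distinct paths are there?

20349

Each path is a sequence of 21 steps with 16 rights: C(21,16) = 20349.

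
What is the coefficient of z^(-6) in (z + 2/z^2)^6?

240

General term: C(6,j)·(z)^j·(2/z^2)^(6-j), with z-exponent 1j − 2(6−j) = 3j − 12.
Set 3j − 12 = -6: j = 2.
C(6,2) = 15; 1^2 = 1; 2^4 = 16.
Coefficient = 15 · 1 · 16 = 240.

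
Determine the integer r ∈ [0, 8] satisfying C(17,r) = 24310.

8

C(17,r) increases on 0 ≤ r ≤ 8. C(17,7) = 19448 and C(17,8) = 24310, so r = 8.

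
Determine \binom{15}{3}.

C(15,3) = (15·14·13) / 3! = 2730 / 6 = 455.

455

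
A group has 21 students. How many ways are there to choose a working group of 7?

116280

This is C(21,7) = 116280.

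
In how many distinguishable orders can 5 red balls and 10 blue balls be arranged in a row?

Choose positions for the red balls: C(15,5) = 3003.

3003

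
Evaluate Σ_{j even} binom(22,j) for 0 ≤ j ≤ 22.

2097152

Half of (1+1)^22 + (1−1)^22 gives the even-index sum: 2^21 = 2097152.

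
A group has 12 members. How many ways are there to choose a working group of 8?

495

This is C(12,8) = 495.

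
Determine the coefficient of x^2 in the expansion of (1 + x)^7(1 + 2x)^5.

Coefficient of x^2 = Σ_{j} C(7,j)·1^j·C(5,2-j)·2^(2-j) for j from 0 to 2.
= 40 + 70 + 21 = 131.

131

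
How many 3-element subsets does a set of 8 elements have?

C(8,3) = (8·7·6) / 3! = 336 / 6 = 56.

56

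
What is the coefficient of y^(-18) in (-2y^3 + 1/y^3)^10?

180

General term: C(10,j)·(-2y^3)^j·(1/y^3)^(10-j), with y-exponent 3j − 3(10−j) = 6j − 30.
Set 6j − 30 = -18: j = 2.
C(10,2) = 45; (-2)^2 = 4; 1^8 = 1.
Coefficient = 45 · 4 · 1 = 180.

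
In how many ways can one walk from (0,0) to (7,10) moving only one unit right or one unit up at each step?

Each path is a sequence of 17 steps with 7 rights: C(17,7) = 19448.

19448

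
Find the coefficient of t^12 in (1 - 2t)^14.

The general term is C(14,j)·(1)^j·(-2t)^(14-j); the t^12 term has j = 2.
C(14,2) = 91.
Coefficient = C(14,2) · (-2)^12 = 91 · 4096 = 372736.

372736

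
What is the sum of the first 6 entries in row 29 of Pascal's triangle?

1 + 29 + 406 + 3654 + 23751 + 118755 = 146596.

146596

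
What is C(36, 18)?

9075135300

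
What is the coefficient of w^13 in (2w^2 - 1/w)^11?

General term: C(11,j)·(2w^2)^j·(-1/w)^(11-j), with w-exponent 2j − 1(11−j) = 3j − 11.
Set 3j − 11 = 13: j = 8.
C(11,8) = 165; 2^8 = 256; (-1)^3 = -1.
Coefficient = 165 · 256 · (-1) = -42240.

-42240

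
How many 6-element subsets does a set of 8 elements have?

28

C(8,6) = C(8,2) by symmetry.
C(8,2) = (8·7) / 2! = 56 / 2 = 28.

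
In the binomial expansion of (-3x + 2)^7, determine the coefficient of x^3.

-15120

The general term is C(7,j)·(-3x)^j·(2)^(7-j); the x^3 term has j = 3.
C(7,3) = 35.
Coefficient = C(7,3) · (-3)^3 · 2^4 = 35 · (-27) · 16 = -15120.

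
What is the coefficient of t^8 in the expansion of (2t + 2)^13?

10543104

The general term is C(13,j)·(2t)^j·(2)^(13-j); the t^8 term has j = 8.
C(13,8) = 1287.
Coefficient = C(13,8) · 2^8 · 2^5 = 1287 · 256 · 32 = 10543104.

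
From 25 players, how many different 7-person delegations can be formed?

This is C(25,7) = 480700.

480700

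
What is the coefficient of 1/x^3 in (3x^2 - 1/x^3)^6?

-540

General term: C(6,j)·(3x^2)^j·(-1/x^3)^(6-j), with x-exponent 2j − 3(6−j) = 5j − 18.
Set 5j − 18 = -3: j = 3.
C(6,3) = 20; 3^3 = 27; (-1)^3 = -1.
Coefficient = 20 · 27 · (-1) = -540.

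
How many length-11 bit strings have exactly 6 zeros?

Choose the 6 positions: C(11,6) = 462.

462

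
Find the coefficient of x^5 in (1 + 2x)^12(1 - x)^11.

-1078

Coefficient of x^5 = Σ_{j} C(12,j)·2^j·C(11,5-j)·(-1)^(5-j) for j from 0 to 5.
= (-462) + 7920 + (-43560) + 96800 + (-87120) + 25344 = -1078.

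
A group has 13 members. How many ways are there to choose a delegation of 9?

This is C(13,9) = 715.

715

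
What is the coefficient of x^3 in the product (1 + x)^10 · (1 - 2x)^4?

Coefficient of x^3 = Σ_{j} C(10,j)·1^j·C(4,3-j)·(-2)^(3-j) for j from 0 to 3.
= (-32) + 240 + (-360) + 120 = -32.

-32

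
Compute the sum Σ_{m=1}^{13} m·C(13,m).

Differentiating (1+x)^13 and setting x=1: Σ m·C(13,m) = 13·2^12 = 53248.

53248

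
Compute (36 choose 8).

C(36,8) = (36·35·34·33·32·31·30·29) / 8! = 1220096908800 / 40320 = 30260340.

30260340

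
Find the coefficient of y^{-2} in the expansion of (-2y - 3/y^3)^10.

General term: C(10,j)·(-2y)^j·(-3/y^3)^(10-j), with y-exponent 1j − 3(10−j) = 4j − 30.
Set 4j − 30 = -2: j = 7.
C(10,7) = 120; (-2)^7 = -128; (-3)^3 = -27.
Coefficient = 120 · (-128) · (-27) = 414720.

414720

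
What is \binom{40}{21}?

131282408400

C(40,21) = C(40,19) by symmetry.
C(40,19) = (40·39·38·37·36·35·34·33·32·31·30·29·28·27·26·25·24·23·22) / 19! = 15969861751731289590988800000 / 121645100408832000 = 131282408400.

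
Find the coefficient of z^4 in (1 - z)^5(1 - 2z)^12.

Coefficient of z^4 = Σ_{j} C(5,j)·(-1)^j·C(12,4-j)·(-2)^(4-j) for j from 0 to 4.
= 7920 + 8800 + 2640 + 240 + 5 = 19605.

19605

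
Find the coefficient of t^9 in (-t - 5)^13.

-446875

The general term is C(13,j)·(-t)^j·(-5)^(13-j); the t^9 term has j = 9.
C(13,9) = 715.
Coefficient = C(13,9) · (-1)^9 · (-5)^4 = 715 · (-1) · 625 = -446875.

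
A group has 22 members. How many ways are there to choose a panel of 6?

74613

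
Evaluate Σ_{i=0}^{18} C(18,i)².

9075135300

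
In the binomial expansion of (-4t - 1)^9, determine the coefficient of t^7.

-589824

The general term is C(9,j)·(-4t)^j·(-1)^(9-j); the t^7 term has j = 7.
C(9,7) = 36.
Coefficient = C(9,7) · (-4)^7 = 36 · (-16384) = -589824.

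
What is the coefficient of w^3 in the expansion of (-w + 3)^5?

-90

The general term is C(5,j)·(-w)^j·(3)^(5-j); the w^3 term has j = 3.
C(5,3) = 10.
Coefficient = C(5,3) · (-1)^3 · 3^2 = 10 · (-1) · 9 = -90.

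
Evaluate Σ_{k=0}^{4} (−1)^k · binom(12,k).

330

The partial alternating sum Σ_{k=0}^{4} (−1)^k C(12,k) = (−1)^4 C(11,4) = 330.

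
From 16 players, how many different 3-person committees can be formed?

This is C(16,3) = 560.

560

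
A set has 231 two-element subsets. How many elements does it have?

n(n−1)/2 = 231 ⇒ n(n−1) = 462. Since 22·21 = 462, n = 22.

22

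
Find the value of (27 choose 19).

2220075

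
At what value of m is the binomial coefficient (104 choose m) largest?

52

C(104,m) is maximized at m = 104/2 = 52.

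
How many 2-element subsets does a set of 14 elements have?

C(14,2) = (14·13) / 2! = 182 / 2 = 91.

91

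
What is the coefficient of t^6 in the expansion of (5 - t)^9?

10500

The general term is C(9,j)·(5)^j·(-t)^(9-j); the t^6 term has j = 3.
C(9,3) = 84.
Coefficient = C(9,3) · 5^3 = 84 · 125 = 10500.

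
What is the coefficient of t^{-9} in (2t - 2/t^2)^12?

General term: C(12,j)·(2t)^j·(-2/t^2)^(12-j), with t-exponent 1j − 2(12−j) = 3j − 24.
Set 3j − 24 = -9: j = 5.
C(12,5) = 792; 2^5 = 32; (-2)^7 = -128.
Coefficient = 792 · 32 · (-128) = -3244032.

-3244032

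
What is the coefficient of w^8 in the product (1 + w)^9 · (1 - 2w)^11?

1329

Coefficient of w^8 = Σ_{j} C(9,j)·1^j·C(11,8-j)·(-2)^(8-j) for j from 0 to 8.
= 42240 + (-380160) + 1064448 + (-1241856) + 665280 + (-166320) + 18480 + (-792) + 9 = 1329.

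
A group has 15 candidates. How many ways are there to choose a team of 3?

455

This is C(15,3) = 455.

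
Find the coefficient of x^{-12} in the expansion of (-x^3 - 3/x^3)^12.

General term: C(12,j)·(-x^3)^j·(-3/x^3)^(12-j), with x-exponent 3j − 3(12−j) = 6j − 36.
Set 6j − 36 = -12: j = 4.
C(12,4) = 495; (-1)^4 = 1; (-3)^8 = 6561.
Coefficient = 495 · 1 · 6561 = 3247695.

3247695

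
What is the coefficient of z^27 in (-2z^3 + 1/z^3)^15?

1863680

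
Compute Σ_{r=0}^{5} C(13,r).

2380

1 + 13 + 78 + 286 + 715 + 1287 = 2380.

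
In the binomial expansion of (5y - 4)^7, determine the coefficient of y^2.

-537600

The general term is C(7,j)·(5y)^j·(-4)^(7-j); the y^2 term has j = 2.
C(7,2) = 21.
Coefficient = C(7,2) · 5^2 · (-4)^5 = 21 · 25 · (-1024) = -537600.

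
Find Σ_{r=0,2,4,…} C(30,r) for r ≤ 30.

Half of (1+1)^30 + (1−1)^30 gives the even-index sum: 2^29 = 536870912.

536870912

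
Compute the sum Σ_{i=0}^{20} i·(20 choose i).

10485760

Since i·C(20,i) = 20·C(19,i−1), the sum is 20·2^19 = 20·524288 = 10485760.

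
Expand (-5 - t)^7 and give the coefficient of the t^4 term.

The general term is C(7,j)·(-5)^j·(-t)^(7-j); the t^4 term has j = 3.
C(7,3) = 35.
Coefficient = C(7,3) · (-5)^3 = 35 · (-125) = -4375.

-4375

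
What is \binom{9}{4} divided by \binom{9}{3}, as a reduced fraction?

3/2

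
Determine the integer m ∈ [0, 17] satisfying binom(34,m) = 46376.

4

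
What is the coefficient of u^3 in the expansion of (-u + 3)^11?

The general term is C(11,j)·(-u)^j·(3)^(11-j); the u^3 term has j = 3.
C(11,3) = 165.
Coefficient = C(11,3) · (-1)^3 · 3^8 = 165 · (-1) · 6561 = -1082565.

-1082565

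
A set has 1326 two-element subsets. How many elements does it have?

n(n−1)/2 = 1326 ⇒ n(n−1) = 2652. Since 52·51 = 2652, n = 52.

52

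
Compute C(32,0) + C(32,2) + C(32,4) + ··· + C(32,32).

Half of (1+1)^32 + (1−1)^32 gives the even-index sum: 2^31 = 2147483648.

2147483648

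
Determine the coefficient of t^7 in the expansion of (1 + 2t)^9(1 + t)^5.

95472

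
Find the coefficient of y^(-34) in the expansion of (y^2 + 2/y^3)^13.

53248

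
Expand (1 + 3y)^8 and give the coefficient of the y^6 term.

20412

The general term is C(8,j)·(1)^j·(3y)^(8-j); the y^6 term has j = 2.
C(8,2) = 28.
Coefficient = C(8,2) · 3^6 = 28 · 729 = 20412.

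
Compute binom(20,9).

167960

C(20,9) = (20·19·18·17·16·15·14·13·12) / 9! = 60949324800 / 362880 = 167960.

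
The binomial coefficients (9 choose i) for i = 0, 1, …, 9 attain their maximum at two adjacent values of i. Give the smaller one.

4

For odd n = 9, C(9,i) peaks at i = (n−1)/2 and (n+1)/2; the smaller is 4.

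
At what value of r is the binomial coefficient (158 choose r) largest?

79

C(158,r) is maximized at r = 158/2 = 79.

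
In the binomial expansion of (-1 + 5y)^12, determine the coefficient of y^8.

193359375

The general term is C(12,j)·(-1)^j·(5y)^(12-j); the y^8 term has j = 4.
C(12,4) = 495.
Coefficient = C(12,4) · 5^8 = 495 · 390625 = 193359375.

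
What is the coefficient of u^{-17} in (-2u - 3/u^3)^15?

-5404164480

General term: C(15,j)·(-2u)^j·(-3/u^3)^(15-j), with u-exponent 1j − 3(15−j) = 4j − 45.
Set 4j − 45 = -17: j = 7.
C(15,7) = 6435; (-2)^7 = -128; (-3)^8 = 6561.
Coefficient = 6435 · (-128) · 6561 = -5404164480.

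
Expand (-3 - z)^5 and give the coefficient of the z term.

The general term is C(5,j)·(-3)^j·(-z)^(5-j); the z^1 term has j = 4.
C(5,4) = 5.
Coefficient = C(5,4) · (-3)^4 · (-1)^1 = 5 · 81 · (-1) = -405.

-405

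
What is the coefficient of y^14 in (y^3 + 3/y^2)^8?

General term: C(8,j)·(y^3)^j·(3/y^2)^(8-j), with y-exponent 3j − 2(8−j) = 5j − 16.
Set 5j − 16 = 14: j = 6.
C(8,6) = 28; 1^6 = 1; 3^2 = 9.
Coefficient = 28 · 1 · 9 = 252.

252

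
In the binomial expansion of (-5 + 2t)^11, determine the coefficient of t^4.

-412500000

The general term is C(11,j)·(-5)^j·(2t)^(11-j); the t^4 term has j = 7.
C(11,7) = 330.
Coefficient = C(11,7) · (-5)^7 · 2^4 = 330 · (-78125) · 16 = -412500000.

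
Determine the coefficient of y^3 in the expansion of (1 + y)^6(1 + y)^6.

220

(1 + y)^6(1 + y)^6 = (1 + y)^12, so the coefficient of y^3 is C(12,3)·1^3 = 220·1 = 220.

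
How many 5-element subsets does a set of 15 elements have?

C(15,5) = (15·14·13·12·11) / 5! = 360360 / 120 = 3003.

3003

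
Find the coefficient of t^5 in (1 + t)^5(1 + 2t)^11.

56695

Coefficient of t^5 = Σ_{j} C(5,j)·1^j·C(11,5-j)·2^(5-j) for j from 0 to 5.
= 14784 + 26400 + 13200 + 2200 + 110 + 1 = 56695.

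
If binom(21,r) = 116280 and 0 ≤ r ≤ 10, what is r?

7

C(21,r) increases on 0 ≤ r ≤ 10. C(21,6) = 54264 and C(21,7) = 116280, so r = 7.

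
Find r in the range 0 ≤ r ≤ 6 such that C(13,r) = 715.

4

C(13,r) increases on 0 ≤ r ≤ 6. C(13,3) = 286 and C(13,4) = 715, so r = 4.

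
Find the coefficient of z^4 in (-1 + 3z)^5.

-405

The general term is C(5,j)·(-1)^j·(3z)^(5-j); the z^4 term has j = 1.
C(5,1) = 5.
Coefficient = C(5,1) · (-1)^1 · 3^4 = 5 · (-1) · 81 = -405.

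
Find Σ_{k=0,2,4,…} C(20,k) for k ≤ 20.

524288

Half of (1+1)^20 + (1−1)^20 gives the even-index sum: 2^19 = 524288.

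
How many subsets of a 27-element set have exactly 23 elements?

17550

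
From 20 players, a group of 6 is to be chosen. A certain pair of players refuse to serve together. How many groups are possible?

All 6-subsets: C(20,6) = 38760. Those containing both fixed elements: C(18,4) = 3060.
38760 − 3060 = 35700.

35700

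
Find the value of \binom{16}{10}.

C(16,10) = C(16,6) by symmetry.
C(16,6) = (16·15·14·13·12·11) / 6! = 5765760 / 720 = 8008.

8008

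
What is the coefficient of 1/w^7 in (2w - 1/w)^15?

-21840

General term: C(15,j)·(2w)^j·(-1/w)^(15-j), with w-exponent 1j − 1(15−j) = 2j − 15.
Set 2j − 15 = -7: j = 4.
C(15,4) = 1365; 2^4 = 16; (-1)^11 = -1.
Coefficient = 1365 · 16 · (-1) = -21840.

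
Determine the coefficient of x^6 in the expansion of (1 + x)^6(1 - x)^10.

64

Coefficient of x^6 = Σ_{j} C(6,j)·1^j·C(10,6-j)·(-1)^(6-j) for j from 0 to 6.
= 210 + (-1512) + 3150 + (-2400) + 675 + (-60) + 1 = 64.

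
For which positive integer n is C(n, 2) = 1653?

58

n(n−1)/2 = 1653 ⇒ n(n−1) = 3306. Since 58·57 = 3306, n = 58.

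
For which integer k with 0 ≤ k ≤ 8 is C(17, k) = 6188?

5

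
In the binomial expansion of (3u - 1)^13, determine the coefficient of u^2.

-702

The general term is C(13,j)·(3u)^j·(-1)^(13-j); the u^2 term has j = 2.
C(13,2) = 78.
Coefficient = C(13,2) · 3^2 · (-1)^11 = 78 · 9 · (-1) = -702.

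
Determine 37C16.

C(37,16) = (37·36·35·34·33·32·31·30·29·28·27·26·25·24·23·22) / 16! = 269397128065642536960000 / 20922789888000 = 12875774670.

12875774670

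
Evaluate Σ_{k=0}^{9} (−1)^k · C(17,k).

-11440

The partial alternating sum Σ_{k=0}^{9} (−1)^k C(17,k) = (−1)^9 C(16,9) = -11440.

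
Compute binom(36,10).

254186856

C(36,10) = (36·35·34·33·32·31·30·29·28·27) / 10! = 922393263052800 / 3628800 = 254186856.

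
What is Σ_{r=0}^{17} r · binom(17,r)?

Since r·C(17,r) = 17·C(16,r−1), the sum is 17·2^16 = 17·65536 = 1114112.

1114112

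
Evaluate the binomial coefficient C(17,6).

12376

C(17,6) = (17·16·15·14·13·12) / 6! = 8910720 / 720 = 12376.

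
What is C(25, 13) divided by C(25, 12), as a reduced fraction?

C(n,k+1)/C(n,k) = (n−k)/(k+1) = (25−12)/(12+1) = 13/13 = 1.

1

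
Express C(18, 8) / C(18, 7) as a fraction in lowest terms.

11/8

C(n,k+1)/C(n,k) = (n−k)/(k+1) = (18−7)/(7+1) = 11/8.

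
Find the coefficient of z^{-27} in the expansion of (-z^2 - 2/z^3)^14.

General term: C(14,j)·(-z^2)^j·(-2/z^3)^(14-j), with z-exponent 2j − 3(14−j) = 5j − 42.
Set 5j − 42 = -27: j = 3.
C(14,3) = 364; (-1)^3 = -1; (-2)^11 = -2048.
Coefficient = 364 · (-1) · (-2048) = 745472.

745472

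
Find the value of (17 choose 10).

C(17,10) = C(17,7) by symmetry.
C(17,7) = (17·16·15·14·13·12·11) / 7! = 98017920 / 5040 = 19448.

19448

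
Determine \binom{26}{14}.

9657700

C(26,14) = C(26,12) by symmetry.
C(26,12) = (26·25·24·23·22·21·20·19·18·17·16·15) / 12! = 4626053752320000 / 479001600 = 9657700.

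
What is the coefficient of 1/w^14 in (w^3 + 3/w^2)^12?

General term: C(12,j)·(w^3)^j·(3/w^2)^(12-j), with w-exponent 3j − 2(12−j) = 5j − 24.
Set 5j − 24 = -14: j = 2.
C(12,2) = 66; 1^2 = 1; 3^10 = 59049.
Coefficient = 66 · 1 · 59049 = 3897234.

3897234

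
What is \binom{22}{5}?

C(22,5) = (22·21·20·19·18) / 5! = 3160080 / 120 = 26334.

26334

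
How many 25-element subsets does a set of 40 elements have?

C(40,25) = C(40,15) by symmetry.
C(40,15) = (40·39·38·37·36·35·34·33·32·31·30·29·28·27·26) / 15! = 52601652673686724608000 / 1307674368000 = 40225345056.

40225345056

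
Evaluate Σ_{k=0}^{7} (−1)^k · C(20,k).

The partial alternating sum Σ_{k=0}^{7} (−1)^k C(20,k) = (−1)^7 C(19,7) = -50388.

-50388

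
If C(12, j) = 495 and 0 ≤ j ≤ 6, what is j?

C(12,j) increases on 0 ≤ j ≤ 6. C(12,3) = 220 and C(12,4) = 495, so j = 4.

4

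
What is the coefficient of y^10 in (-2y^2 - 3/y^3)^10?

103680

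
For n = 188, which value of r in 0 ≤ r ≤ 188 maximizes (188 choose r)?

C(188,r) is maximized at r = 188/2 = 94.

94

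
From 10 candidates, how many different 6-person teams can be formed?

This is C(10,6) = 210.

210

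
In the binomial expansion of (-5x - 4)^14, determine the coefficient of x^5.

1640038400000

The general term is C(14,j)·(-5x)^j·(-4)^(14-j); the x^5 term has j = 5.
C(14,5) = 2002.
Coefficient = C(14,5) · (-5)^5 · (-4)^9 = 2002 · (-3125) · (-262144) = 1640038400000.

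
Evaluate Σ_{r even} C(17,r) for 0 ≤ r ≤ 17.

Even-r terms of row 17 sum to 2^16 = 65536.

65536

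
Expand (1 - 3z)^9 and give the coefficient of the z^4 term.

10206

The general term is C(9,j)·(1)^j·(-3z)^(9-j); the z^4 term has j = 5.
C(9,5) = 126.
Coefficient = C(9,5) · (-3)^4 = 126 · 81 = 10206.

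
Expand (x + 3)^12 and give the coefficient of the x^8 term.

40095

The general term is C(12,j)·(x)^j·(3)^(12-j); the x^8 term has j = 8.
C(12,8) = 495.
Coefficient = C(12,8) · 3^4 = 495 · 81 = 40095.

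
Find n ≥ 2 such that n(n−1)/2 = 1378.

53

n(n−1)/2 = 1378 ⇒ n(n−1) = 2756. Since 53·52 = 2756, n = 53.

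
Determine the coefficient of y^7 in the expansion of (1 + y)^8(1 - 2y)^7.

Coefficient of y^7 = Σ_{j} C(8,j)·1^j·C(7,7-j)·(-2)^(7-j) for j from 0 to 7.
= (-128) + 3584 + (-18816) + 31360 + (-19600) + 4704 + (-392) + 8 = 720.

720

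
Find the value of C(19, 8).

C(19,8) = (19·18·17·16·15·14·13·12) / 8! = 3047466240 / 40320 = 75582.

75582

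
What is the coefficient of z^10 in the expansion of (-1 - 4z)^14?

1049624576

The general term is C(14,j)·(-1)^j·(-4z)^(14-j); the z^10 term has j = 4.
C(14,4) = 1001.
Coefficient = C(14,4) · (-4)^10 = 1001 · 1048576 = 1049624576.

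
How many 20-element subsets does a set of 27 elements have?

888030

C(27,20) = C(27,7) by symmetry.
C(27,7) = (27·26·25·24·23·22·21) / 7! = 4475671200 / 5040 = 888030.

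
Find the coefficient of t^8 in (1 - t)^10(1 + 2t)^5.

45

Coefficient of t^8 = Σ_{j} C(10,j)·(-1)^j·C(5,8-j)·2^(8-j) for j from 3 to 8.
= (-3840) + 16800 + (-20160) + 8400 + (-1200) + 45 = 45.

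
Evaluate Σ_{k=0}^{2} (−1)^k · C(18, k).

The partial alternating sum Σ_{k=0}^{2} (−1)^k C(18,k) = (−1)^2 C(17,2) = 136.

136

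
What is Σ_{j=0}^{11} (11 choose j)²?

705432

Σ C(11,j)² is the coefficient of x^11 in (1+x)^11(1+x)^11 = (1+x)^22, i.e. C(22,11) = 705432.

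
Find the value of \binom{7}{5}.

21

C(7,5) = C(7,2) by symmetry.
C(7,2) = (7·6) / 2! = 42 / 2 = 21.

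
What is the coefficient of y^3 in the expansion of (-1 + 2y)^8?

The general term is C(8,j)·(-1)^j·(2y)^(8-j); the y^3 term has j = 5.
C(8,5) = 56.
Coefficient = C(8,5) · (-1)^5 · 2^3 = 56 · (-1) · 8 = -448.

-448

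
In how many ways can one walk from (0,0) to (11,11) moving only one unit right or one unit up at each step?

705432

Each path is a sequence of 22 steps with 11 rights: C(22,11) = 705432.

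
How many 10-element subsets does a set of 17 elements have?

19448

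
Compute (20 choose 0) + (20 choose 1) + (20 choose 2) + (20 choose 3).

1 + 20 + 190 + 1140 = 1351.

1351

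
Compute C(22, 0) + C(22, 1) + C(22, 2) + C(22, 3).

1 + 22 + 231 + 1540 = 1794.

1794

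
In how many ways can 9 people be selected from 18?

This is C(18,9) = 48620.

48620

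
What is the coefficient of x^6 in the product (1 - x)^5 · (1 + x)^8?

Coefficient of x^6 = Σ_{j} C(5,j)·(-1)^j·C(8,6-j)·1^(6-j) for j from 0 to 5.
= 28 + (-280) + 700 + (-560) + 140 + (-8) = 20.

20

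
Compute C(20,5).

15504

C(20,5) = (20·19·18·17·16) / 5! = 1860480 / 120 = 15504.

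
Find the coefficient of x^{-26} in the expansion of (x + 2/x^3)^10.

5120

General term: C(10,j)·(x)^j·(2/x^3)^(10-j), with x-exponent 1j − 3(10−j) = 4j − 30.
Set 4j − 30 = -26: j = 1.
C(10,1) = 10; 1^1 = 1; 2^9 = 512.
Coefficient = 10 · 1 · 512 = 5120.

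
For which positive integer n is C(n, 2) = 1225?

n(n−1)/2 = 1225 ⇒ n(n−1) = 2450. Since 50·49 = 2450, n = 50.

50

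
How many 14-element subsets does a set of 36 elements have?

3796297200

C(36,14) = (36·35·34·33·32·31·30·29·28·27·26·25·24·23) / 14! = 330954702783344640000 / 87178291200 = 3796297200.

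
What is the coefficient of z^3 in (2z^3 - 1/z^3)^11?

General term: C(11,j)·(2z^3)^j·(-1/z^3)^(11-j), with z-exponent 3j − 3(11−j) = 6j − 33.
Set 6j − 33 = 3: j = 6.
C(11,6) = 462; 2^6 = 64; (-1)^5 = -1.
Coefficient = 462 · 64 · (-1) = -29568.

-29568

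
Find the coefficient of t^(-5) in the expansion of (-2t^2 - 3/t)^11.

-4330260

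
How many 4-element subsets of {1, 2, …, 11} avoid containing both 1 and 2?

All 4-subsets: C(11,4) = 330. Those containing both fixed elements: C(9,2) = 36.
330 − 36 = 294.

294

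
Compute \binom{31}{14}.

265182525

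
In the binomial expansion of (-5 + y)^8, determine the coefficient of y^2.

437500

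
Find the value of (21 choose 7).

C(21,7) = (21·20·19·18·17·16·15) / 7! = 586051200 / 5040 = 116280.

116280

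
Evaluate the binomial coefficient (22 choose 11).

705432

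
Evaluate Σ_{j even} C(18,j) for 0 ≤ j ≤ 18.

131072

Half of (1+1)^18 + (1−1)^18 gives the even-index sum: 2^17 = 131072.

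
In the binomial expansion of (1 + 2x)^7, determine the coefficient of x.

The general term is C(7,j)·(1)^j·(2x)^(7-j); the x^1 term has j = 6.
C(7,6) = 7.
Coefficient = C(7,6) · 2^1 = 7 · 2 = 14.

14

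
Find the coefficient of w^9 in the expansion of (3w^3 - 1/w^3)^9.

-61236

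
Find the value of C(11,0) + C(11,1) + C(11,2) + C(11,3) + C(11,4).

562

1 + 11 + 55 + 165 + 330 = 562.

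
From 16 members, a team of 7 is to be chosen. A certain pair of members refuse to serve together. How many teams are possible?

9438

All 7-subsets: C(16,7) = 11440. Those containing both fixed elements: C(14,5) = 2002.
11440 − 2002 = 9438.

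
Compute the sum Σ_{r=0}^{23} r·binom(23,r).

96468992

Differentiating (1+x)^23 and setting x=1: Σ r·C(23,r) = 23·2^22 = 96468992.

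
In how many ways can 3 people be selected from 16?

560

This is C(16,3) = 560.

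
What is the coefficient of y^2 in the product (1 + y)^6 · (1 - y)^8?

-5

Coefficient of y^2 = Σ_{j} C(6,j)·1^j·C(8,2-j)·(-1)^(2-j) for j from 0 to 2.
= 28 + (-48) + 15 = -5.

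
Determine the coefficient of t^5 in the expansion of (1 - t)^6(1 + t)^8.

Coefficient of t^5 = Σ_{j} C(6,j)·(-1)^j·C(8,5-j)·1^(5-j) for j from 0 to 5.
= 56 + (-420) + 840 + (-560) + 120 + (-6) = 30.

30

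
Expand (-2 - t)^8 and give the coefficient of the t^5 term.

448

The general term is C(8,j)·(-2)^j·(-t)^(8-j); the t^5 term has j = 3.
C(8,3) = 56.
Coefficient = C(8,3) · (-2)^3 · (-1)^5 = 56 · (-8) · (-1) = 448.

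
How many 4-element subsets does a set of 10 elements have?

210

C(10,4) = (10·9·8·7) / 4! = 5040 / 24 = 210.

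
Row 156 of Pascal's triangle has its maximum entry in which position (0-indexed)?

C(156,k) is maximized at k = 156/2 = 78.

78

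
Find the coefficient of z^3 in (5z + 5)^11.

8056640625

The general term is C(11,j)·(5z)^j·(5)^(11-j); the z^3 term has j = 3.
C(11,3) = 165.
Coefficient = C(11,3) · 5^3 · 5^8 = 165 · 125 · 390625 = 8056640625.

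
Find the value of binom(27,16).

13037895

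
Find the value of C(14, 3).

364

C(14,3) = (14·13·12) / 3! = 2184 / 6 = 364.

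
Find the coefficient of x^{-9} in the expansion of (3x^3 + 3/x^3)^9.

General term: C(9,j)·(3x^3)^j·(3/x^3)^(9-j), with x-exponent 3j − 3(9−j) = 6j − 27.
Set 6j − 27 = -9: j = 3.
C(9,3) = 84; 3^3 = 27; 3^6 = 729.
Coefficient = 84 · 27 · 729 = 1653372.

1653372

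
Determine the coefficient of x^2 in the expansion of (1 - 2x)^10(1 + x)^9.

36

Coefficient of x^2 = Σ_{j} C(10,j)·(-2)^j·C(9,2-j)·1^(2-j) for j from 0 to 2.
= 36 + (-180) + 180 = 36.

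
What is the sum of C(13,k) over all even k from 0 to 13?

Even-k terms of row 13 sum to 2^12 = 4096.

4096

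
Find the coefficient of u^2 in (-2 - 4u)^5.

-1280

The general term is C(5,j)·(-2)^j·(-4u)^(5-j); the u^2 term has j = 3.
C(5,3) = 10.
Coefficient = C(5,3) · (-2)^3 · (-4)^2 = 10 · (-8) · 16 = -1280.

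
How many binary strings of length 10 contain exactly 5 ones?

252

Choose the 5 positions: C(10,5) = 252.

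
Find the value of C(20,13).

77520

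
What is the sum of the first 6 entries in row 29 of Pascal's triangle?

1 + 29 + 406 + 3654 + 23751 + 118755 = 146596.

146596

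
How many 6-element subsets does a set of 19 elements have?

C(19,6) = (19·18·17·16·15·14) / 6! = 19535040 / 720 = 27132.

27132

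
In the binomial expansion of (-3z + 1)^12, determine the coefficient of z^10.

The general term is C(12,j)·(-3z)^j·(1)^(12-j); the z^10 term has j = 10.
C(12,10) = 66.
Coefficient = C(12,10) · (-3)^10 = 66 · 59049 = 3897234.

3897234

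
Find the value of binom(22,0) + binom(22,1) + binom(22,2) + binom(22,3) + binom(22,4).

9109

1 + 22 + 231 + 1540 + 7315 = 9109.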